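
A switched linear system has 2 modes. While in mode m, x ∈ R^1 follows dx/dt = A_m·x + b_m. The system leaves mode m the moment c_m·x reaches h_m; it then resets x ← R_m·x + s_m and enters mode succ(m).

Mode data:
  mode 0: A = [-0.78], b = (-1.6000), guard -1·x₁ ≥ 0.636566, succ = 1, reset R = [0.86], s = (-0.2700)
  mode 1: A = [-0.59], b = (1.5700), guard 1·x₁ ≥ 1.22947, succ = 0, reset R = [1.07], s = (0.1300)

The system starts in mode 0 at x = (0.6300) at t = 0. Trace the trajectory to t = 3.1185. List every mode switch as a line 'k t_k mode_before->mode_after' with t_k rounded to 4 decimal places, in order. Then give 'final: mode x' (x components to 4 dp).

Mode 0: guard c·x = 0.6366 hit at Δt = 0.8197 (t = 0.8197), x⁻ = (-0.6366) → reset → x⁺ = (-0.8174), jump to mode 1
Mode 1: guard c·x = 1.2295 hit at Δt = 1.5048 (t = 2.3245), x⁻ = (1.2295) → reset → x⁺ = (1.4455), jump to mode 0
Mode 0: flow for 0.7940 to horizon, guard not reached → x = (-0.1689)

1 0.8197 0->1
2 2.3245 1->0
final: 0 -0.1689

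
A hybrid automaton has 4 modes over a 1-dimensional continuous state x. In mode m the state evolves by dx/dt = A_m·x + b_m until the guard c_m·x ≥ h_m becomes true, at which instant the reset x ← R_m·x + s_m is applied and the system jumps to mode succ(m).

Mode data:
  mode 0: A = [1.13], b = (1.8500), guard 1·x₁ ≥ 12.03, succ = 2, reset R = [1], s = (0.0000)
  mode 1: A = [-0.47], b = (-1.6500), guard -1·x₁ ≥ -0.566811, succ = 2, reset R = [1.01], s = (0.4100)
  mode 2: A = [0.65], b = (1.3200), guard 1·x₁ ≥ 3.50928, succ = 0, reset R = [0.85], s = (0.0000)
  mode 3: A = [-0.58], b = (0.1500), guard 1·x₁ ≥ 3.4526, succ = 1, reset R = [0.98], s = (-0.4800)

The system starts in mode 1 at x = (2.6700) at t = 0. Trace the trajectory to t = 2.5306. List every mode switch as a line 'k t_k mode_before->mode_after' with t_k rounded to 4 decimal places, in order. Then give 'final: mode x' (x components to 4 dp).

1 0.8850 1->2
2 1.8219 2->0
final: 0 8.6535

Mode 1: guard c·x = -0.5668 hit at Δt = 0.8850 (t = 0.8850), x⁻ = (0.5668) → reset → x⁺ = (0.9825), jump to mode 2
Mode 2: guard c·x = 3.5093 hit at Δt = 0.9369 (t = 1.8219), x⁻ = (3.5093) → reset → x⁺ = (2.9829), jump to mode 0
Mode 0: flow for 0.7087 to horizon, guard not reached → x = (8.6535)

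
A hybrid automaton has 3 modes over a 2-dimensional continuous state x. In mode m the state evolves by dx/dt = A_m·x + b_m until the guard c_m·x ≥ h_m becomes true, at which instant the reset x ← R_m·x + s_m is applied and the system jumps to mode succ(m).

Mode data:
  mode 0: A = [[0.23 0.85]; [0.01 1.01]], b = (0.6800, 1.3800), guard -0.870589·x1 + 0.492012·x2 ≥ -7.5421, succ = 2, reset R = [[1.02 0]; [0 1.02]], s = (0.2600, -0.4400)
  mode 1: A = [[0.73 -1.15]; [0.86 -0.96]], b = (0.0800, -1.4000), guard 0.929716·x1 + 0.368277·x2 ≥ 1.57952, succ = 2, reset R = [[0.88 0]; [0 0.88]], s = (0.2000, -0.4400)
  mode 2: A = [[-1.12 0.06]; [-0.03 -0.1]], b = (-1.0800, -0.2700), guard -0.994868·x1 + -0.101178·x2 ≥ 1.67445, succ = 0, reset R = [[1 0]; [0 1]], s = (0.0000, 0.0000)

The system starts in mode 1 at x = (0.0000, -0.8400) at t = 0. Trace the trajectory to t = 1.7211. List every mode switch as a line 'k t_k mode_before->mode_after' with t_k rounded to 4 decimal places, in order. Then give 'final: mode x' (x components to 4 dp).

1 1.1350 1->2
final: 2 0.5020 -1.1125

Mode 1: guard c·x = 1.5795 hit at Δt = 1.1350 (t = 1.1350), x⁻ = (1.9494, -0.6322) → reset → x⁺ = (1.9154, -0.9963), jump to mode 2
Mode 2: flow for 0.5861 to horizon, guard not reached → x = (0.5020, -1.1125)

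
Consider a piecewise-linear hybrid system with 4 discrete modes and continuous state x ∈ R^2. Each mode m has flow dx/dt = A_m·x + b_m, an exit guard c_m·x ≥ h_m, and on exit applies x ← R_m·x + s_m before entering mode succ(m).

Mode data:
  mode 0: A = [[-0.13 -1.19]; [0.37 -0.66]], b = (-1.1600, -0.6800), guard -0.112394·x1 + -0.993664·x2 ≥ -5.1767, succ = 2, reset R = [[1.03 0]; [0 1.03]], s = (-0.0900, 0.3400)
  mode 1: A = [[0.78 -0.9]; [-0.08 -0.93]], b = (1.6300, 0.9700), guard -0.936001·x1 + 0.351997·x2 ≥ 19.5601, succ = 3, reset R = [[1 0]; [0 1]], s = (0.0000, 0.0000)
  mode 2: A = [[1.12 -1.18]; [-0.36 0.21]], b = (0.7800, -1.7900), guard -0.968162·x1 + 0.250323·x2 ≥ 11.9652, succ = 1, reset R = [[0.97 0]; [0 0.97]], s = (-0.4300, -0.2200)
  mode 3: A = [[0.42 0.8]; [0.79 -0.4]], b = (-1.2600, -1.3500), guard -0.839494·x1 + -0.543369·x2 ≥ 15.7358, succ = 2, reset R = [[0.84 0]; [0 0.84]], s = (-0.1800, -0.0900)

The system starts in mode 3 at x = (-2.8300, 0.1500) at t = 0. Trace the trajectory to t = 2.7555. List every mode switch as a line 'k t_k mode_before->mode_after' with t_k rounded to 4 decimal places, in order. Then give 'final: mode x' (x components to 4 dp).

1 1.5645 3->2
2 2.0270 2->1
final: 1 -19.4347 -2.0206

Mode 3: guard c·x = 15.7358 hit at Δt = 1.5645 (t = 1.5645), x⁻ = (-13.4520, -8.1767) → reset → x⁺ = (-11.4796, -6.9584), jump to mode 2
Mode 2: guard c·x = 11.9652 hit at Δt = 0.4625 (t = 2.0270), x⁻ = (-13.9973, -6.3375) → reset → x⁺ = (-14.0073, -6.3674), jump to mode 1
Mode 1: flow for 0.7285 to horizon, guard not reached → x = (-19.4347, -2.0206)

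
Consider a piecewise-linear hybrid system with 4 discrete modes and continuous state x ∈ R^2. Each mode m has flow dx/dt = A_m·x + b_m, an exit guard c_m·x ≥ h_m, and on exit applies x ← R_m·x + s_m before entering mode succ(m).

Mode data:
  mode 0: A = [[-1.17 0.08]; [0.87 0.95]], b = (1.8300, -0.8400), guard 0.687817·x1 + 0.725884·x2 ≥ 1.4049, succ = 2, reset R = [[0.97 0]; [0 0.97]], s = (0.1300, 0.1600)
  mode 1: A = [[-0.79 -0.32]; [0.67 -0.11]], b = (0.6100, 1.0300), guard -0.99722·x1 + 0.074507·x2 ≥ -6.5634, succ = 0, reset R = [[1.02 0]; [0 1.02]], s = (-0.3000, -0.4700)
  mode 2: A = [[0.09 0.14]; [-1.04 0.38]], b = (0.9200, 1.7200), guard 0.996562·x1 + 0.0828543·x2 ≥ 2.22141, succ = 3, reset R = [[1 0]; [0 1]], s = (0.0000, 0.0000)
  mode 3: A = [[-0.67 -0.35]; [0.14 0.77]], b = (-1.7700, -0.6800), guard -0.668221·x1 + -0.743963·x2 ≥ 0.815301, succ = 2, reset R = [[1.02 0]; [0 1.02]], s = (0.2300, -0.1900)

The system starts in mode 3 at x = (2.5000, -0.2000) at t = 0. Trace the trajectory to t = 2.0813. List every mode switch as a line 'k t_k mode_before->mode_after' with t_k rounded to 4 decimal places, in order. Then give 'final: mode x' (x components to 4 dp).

1 1.0202 3->2
final: 2 1.2468 -0.9163

Mode 3: guard c·x = 0.8153 hit at Δt = 1.0202 (t = 1.0202), x⁻ = (0.1269, -1.2099) → reset → x⁺ = (0.3594, -1.4241), jump to mode 2
Mode 2: flow for 1.0611 to horizon, guard not reached → x = (1.2468, -0.9163)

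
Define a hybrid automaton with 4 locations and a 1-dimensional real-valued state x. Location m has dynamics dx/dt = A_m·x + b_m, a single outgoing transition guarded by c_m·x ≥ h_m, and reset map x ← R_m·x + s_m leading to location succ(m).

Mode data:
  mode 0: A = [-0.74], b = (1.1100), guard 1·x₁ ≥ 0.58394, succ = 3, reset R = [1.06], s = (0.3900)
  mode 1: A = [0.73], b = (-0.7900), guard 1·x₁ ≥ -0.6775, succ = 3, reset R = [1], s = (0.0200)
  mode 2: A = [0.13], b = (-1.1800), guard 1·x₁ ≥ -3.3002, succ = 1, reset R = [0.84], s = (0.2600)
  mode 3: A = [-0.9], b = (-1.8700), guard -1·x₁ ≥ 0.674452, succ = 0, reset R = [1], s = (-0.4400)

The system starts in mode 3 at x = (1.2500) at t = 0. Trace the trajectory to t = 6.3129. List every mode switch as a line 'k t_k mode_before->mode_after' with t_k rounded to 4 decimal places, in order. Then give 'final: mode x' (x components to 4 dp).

1 0.9594 3->0
2 2.3766 0->3
3 3.2525 3->0
4 4.6697 0->3
5 5.5455 3->0
final: 0 0.0183

Mode 3: guard c·x = 0.6745 hit at Δt = 0.9594 (t = 0.9594), x⁻ = (-0.6745) → reset → x⁺ = (-1.1145), jump to mode 0
Mode 0: guard c·x = 0.5839 hit at Δt = 1.4172 (t = 2.3766), x⁻ = (0.5839) → reset → x⁺ = (1.0090), jump to mode 3
Mode 3: guard c·x = 0.6745 hit at Δt = 0.8759 (t = 3.2525), x⁻ = (-0.6745) → reset → x⁺ = (-1.1145), jump to mode 0
Mode 0: guard c·x = 0.5839 hit at Δt = 1.4172 (t = 4.6697), x⁻ = (0.5839) → reset → x⁺ = (1.0090), jump to mode 3
Mode 3: guard c·x = 0.6745 hit at Δt = 0.8759 (t = 5.5455), x⁻ = (-0.6745) → reset → x⁺ = (-1.1145), jump to mode 0
Mode 0: flow for 0.7674 to horizon, guard not reached → x = (0.0183)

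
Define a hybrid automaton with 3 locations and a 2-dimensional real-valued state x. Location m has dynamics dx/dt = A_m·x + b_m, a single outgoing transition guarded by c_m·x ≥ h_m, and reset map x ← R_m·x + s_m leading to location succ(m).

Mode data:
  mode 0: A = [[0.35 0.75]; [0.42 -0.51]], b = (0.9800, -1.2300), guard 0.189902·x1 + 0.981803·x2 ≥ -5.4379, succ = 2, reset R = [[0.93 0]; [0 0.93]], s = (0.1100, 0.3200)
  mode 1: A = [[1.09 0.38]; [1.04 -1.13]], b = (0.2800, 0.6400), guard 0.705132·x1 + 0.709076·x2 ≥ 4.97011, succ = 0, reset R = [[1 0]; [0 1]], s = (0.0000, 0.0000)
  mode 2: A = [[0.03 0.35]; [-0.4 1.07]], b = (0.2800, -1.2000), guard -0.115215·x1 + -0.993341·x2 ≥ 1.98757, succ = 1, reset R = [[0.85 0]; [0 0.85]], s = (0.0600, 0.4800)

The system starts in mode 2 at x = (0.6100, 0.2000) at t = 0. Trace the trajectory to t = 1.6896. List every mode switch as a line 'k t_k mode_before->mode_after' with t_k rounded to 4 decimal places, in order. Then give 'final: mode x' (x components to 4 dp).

1 1.0046 2->1
final: 1 1.3559 0.1867

Mode 2: guard c·x = 1.9876 hit at Δt = 1.0046 (t = 1.0046), x⁻ = (0.6536, -2.0767) → reset → x⁺ = (0.6155, -1.2852), jump to mode 1
Mode 1: flow for 0.6850 to horizon, guard not reached → x = (1.3559, 0.1867)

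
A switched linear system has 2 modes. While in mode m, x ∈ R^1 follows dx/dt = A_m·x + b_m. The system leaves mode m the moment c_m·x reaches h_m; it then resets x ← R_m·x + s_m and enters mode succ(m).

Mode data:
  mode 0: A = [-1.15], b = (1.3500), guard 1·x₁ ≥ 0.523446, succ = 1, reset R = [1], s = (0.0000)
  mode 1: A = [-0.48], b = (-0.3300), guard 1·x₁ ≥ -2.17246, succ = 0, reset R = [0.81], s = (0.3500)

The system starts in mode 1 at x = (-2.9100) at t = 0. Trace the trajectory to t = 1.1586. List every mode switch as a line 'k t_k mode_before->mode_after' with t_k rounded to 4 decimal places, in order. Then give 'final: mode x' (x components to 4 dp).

Mode 1: guard c·x = -2.1725 hit at Δt = 0.8401 (t = 0.8401), x⁻ = (-2.1725) → reset → x⁺ = (-1.4097), jump to mode 0
Mode 0: flow for 0.3185 to horizon, guard not reached → x = (-0.6173)

1 0.8401 1->0
final: 0 -0.6173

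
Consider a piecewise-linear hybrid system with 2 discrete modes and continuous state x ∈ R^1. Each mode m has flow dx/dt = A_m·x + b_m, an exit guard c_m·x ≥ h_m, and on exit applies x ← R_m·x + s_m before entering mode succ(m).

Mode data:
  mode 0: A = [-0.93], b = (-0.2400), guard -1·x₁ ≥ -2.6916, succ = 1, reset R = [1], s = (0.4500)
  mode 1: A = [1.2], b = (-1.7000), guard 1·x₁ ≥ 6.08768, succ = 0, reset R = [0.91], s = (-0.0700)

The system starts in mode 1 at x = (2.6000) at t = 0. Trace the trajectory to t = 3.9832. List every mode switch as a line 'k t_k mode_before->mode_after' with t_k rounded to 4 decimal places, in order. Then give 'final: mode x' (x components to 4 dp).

Mode 1: guard c·x = 6.0877 hit at Δt = 1.1442 (t = 1.1442), x⁻ = (6.0877) → reset → x⁺ = (5.4698), jump to mode 0
Mode 0: guard c·x = -2.6916 hit at Δt = 0.7136 (t = 1.8578), x⁻ = (2.6916) → reset → x⁺ = (3.1416), jump to mode 1
Mode 1: guard c·x = 6.0877 hit at Δt = 0.8302 (t = 2.6880), x⁻ = (6.0877) → reset → x⁺ = (5.4698), jump to mode 0
Mode 0: guard c·x = -2.6916 hit at Δt = 0.7136 (t = 3.4016), x⁻ = (2.6916) → reset → x⁺ = (3.1416), jump to mode 1
Mode 1: flow for 0.5816 to horizon, guard not reached → x = (4.8832)

1 1.1442 1->0
2 1.8578 0->1
3 2.6880 1->0
4 3.4016 0->1
final: 1 4.8832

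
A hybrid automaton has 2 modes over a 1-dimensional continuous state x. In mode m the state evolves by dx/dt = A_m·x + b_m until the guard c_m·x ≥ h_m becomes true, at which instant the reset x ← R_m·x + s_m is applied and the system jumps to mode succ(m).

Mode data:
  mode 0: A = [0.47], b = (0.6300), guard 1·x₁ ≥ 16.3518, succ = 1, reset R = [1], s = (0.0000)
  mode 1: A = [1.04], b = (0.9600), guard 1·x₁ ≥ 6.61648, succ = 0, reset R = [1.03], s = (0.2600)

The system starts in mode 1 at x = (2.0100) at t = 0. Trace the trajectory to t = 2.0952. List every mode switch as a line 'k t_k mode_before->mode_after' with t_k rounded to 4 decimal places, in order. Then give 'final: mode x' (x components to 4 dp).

1 0.9078 1->0
final: 0 13.3639

Mode 1: guard c·x = 6.6165 hit at Δt = 0.9078 (t = 0.9078), x⁻ = (6.6165) → reset → x⁺ = (7.0750), jump to mode 0
Mode 0: flow for 1.1874 to horizon, guard not reached → x = (13.3639)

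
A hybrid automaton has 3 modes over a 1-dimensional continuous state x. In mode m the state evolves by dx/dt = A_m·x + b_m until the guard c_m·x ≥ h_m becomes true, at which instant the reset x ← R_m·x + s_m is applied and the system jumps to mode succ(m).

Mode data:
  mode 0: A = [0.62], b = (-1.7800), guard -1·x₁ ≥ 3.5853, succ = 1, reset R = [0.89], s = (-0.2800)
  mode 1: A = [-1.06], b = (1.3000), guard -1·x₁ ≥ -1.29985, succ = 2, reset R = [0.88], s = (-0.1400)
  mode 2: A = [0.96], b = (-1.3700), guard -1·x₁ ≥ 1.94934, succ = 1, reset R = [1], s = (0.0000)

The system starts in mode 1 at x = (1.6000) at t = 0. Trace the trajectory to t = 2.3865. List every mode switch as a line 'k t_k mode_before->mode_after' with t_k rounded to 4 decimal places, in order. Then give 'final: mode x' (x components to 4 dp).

Mode 1: guard c·x = -1.2998 hit at Δt = 1.5347 (t = 1.5347), x⁻ = (1.2999) → reset → x⁺ = (1.0039), jump to mode 2
Mode 2: flow for 0.8518 to horizon, guard not reached → x = (0.4683)

1 1.5347 1->2
final: 2 0.4683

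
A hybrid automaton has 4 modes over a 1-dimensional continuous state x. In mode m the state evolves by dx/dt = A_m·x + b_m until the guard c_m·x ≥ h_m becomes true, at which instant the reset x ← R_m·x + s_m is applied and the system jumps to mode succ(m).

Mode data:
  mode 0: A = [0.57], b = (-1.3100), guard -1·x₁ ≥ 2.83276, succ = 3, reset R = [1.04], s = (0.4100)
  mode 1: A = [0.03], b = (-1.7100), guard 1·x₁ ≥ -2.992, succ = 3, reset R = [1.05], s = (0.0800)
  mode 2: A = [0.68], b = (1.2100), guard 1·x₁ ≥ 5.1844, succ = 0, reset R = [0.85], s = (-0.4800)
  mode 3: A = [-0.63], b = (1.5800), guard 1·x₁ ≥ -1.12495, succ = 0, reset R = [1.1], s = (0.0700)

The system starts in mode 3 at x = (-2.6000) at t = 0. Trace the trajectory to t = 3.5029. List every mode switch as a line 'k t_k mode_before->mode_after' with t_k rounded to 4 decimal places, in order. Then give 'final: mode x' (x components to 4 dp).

Mode 3: guard c·x = -1.1249 hit at Δt = 0.5409 (t = 0.5409), x⁻ = (-1.1250) → reset → x⁺ = (-1.1674), jump to mode 0
Mode 0: guard c·x = 2.8328 hit at Δt = 0.6884 (t = 1.2293), x⁻ = (-2.8328) → reset → x⁺ = (-2.5361), jump to mode 3
Mode 3: guard c·x = -1.1249 hit at Δt = 0.5209 (t = 1.7502), x⁻ = (-1.1250) → reset → x⁺ = (-1.1674), jump to mode 0
Mode 0: guard c·x = 2.8328 hit at Δt = 0.6884 (t = 2.4386), x⁻ = (-2.8328) → reset → x⁺ = (-2.5361), jump to mode 3
Mode 3: guard c·x = -1.1249 hit at Δt = 0.5209 (t = 2.9595), x⁻ = (-1.1250) → reset → x⁺ = (-1.1674), jump to mode 0
Mode 0: flow for 0.5434 to horizon, guard not reached → x = (-2.4257)

1 0.5409 3->0
2 1.2293 0->3
3 1.7502 3->0
4 2.4386 0->3
5 2.9595 3->0
final: 0 -2.4257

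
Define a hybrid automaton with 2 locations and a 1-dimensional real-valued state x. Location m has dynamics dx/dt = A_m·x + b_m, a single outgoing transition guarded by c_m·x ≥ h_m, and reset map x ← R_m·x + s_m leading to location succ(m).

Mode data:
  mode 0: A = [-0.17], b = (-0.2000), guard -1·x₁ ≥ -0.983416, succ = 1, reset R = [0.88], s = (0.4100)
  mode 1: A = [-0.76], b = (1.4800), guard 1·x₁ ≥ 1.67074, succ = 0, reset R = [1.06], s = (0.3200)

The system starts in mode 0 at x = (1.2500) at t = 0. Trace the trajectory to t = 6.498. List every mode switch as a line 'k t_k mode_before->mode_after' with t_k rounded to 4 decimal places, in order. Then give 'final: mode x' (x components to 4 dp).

1 0.6846 0->1
2 1.8524 1->0
3 4.2874 0->1
4 5.4552 1->0
final: 0 1.5602

Mode 0: guard c·x = -0.9834 hit at Δt = 0.6846 (t = 0.6846), x⁻ = (0.9834) → reset → x⁺ = (1.2754), jump to mode 1
Mode 1: guard c·x = 1.6707 hit at Δt = 1.1678 (t = 1.8524), x⁻ = (1.6707) → reset → x⁺ = (2.0910), jump to mode 0
Mode 0: guard c·x = -0.9834 hit at Δt = 2.4350 (t = 4.2874), x⁻ = (0.9834) → reset → x⁺ = (1.2754), jump to mode 1
Mode 1: guard c·x = 1.6707 hit at Δt = 1.1678 (t = 5.4552), x⁻ = (1.6707) → reset → x⁺ = (2.0910), jump to mode 0
Mode 0: flow for 1.0428 to horizon, guard not reached → x = (1.5602)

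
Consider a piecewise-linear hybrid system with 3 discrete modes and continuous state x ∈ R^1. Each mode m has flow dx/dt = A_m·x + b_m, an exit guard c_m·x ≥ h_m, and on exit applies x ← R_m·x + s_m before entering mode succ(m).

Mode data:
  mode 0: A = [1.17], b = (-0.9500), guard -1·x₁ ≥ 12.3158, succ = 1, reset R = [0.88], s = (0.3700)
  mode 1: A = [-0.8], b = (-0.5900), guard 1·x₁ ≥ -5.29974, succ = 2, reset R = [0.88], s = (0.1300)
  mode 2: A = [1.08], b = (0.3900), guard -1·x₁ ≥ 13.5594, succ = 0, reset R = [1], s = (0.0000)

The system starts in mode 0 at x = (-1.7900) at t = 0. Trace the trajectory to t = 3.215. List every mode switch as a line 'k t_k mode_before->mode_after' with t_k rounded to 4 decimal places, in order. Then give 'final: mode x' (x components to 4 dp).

Mode 0: guard c·x = 12.3158 hit at Δt = 1.3833 (t = 1.3833), x⁻ = (-12.3158) → reset → x⁺ = (-10.4679), jump to mode 1
Mode 1: guard c·x = -5.2997 hit at Δt = 0.9468 (t = 2.3301), x⁻ = (-5.2997) → reset → x⁺ = (-4.5338), jump to mode 2
Mode 2: flow for 0.8849 to horizon, guard not reached → x = (-11.2119)

1 1.3833 0->1
2 2.3301 1->2
final: 2 -11.2119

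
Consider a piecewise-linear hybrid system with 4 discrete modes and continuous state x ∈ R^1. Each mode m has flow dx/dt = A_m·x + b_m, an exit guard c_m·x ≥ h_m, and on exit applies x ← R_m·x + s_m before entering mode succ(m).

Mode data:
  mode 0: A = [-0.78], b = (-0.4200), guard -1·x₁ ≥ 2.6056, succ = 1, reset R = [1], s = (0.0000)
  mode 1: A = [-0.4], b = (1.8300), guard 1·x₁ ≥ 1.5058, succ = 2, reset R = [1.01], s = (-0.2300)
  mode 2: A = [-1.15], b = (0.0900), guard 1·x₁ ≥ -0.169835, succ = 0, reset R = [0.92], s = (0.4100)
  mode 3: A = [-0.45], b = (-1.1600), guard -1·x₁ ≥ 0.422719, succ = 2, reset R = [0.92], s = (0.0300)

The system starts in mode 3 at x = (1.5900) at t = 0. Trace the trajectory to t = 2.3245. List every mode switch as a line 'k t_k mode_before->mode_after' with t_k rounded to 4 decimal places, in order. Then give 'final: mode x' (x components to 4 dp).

Mode 3: guard c·x = 0.4227 hit at Δt = 1.4657 (t = 1.4657), x⁻ = (-0.4227) → reset → x⁺ = (-0.3589), jump to mode 2
Mode 2: guard c·x = -0.1698 hit at Δt = 0.4926 (t = 1.9583), x⁻ = (-0.1698) → reset → x⁺ = (0.2538), jump to mode 0
Mode 0: flow for 0.3662 to horizon, guard not reached → x = (0.0569)

1 1.4657 3->2
2 1.9583 2->0
final: 0 0.0569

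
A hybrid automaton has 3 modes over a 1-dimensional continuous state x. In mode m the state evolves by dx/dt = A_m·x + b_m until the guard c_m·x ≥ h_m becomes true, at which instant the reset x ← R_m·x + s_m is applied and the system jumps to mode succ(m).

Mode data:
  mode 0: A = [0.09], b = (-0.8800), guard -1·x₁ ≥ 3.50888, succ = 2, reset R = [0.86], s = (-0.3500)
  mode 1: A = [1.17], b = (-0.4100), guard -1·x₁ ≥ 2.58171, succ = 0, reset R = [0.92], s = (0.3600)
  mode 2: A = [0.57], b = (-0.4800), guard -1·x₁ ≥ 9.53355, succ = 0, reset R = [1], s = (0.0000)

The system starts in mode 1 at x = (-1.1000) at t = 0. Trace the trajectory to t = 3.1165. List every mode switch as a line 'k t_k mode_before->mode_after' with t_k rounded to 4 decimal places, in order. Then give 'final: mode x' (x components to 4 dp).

Mode 1: guard c·x = 2.5817 hit at Δt = 0.6016 (t = 0.6016), x⁻ = (-2.5817) → reset → x⁺ = (-2.0152), jump to mode 0
Mode 0: guard c·x = 3.5089 hit at Δt = 1.3251 (t = 1.9267), x⁻ = (-3.5089) → reset → x⁺ = (-3.3676), jump to mode 2
Mode 2: flow for 1.1898 to horizon, guard not reached → x = (-7.4524)

1 0.6016 1->0
2 1.9267 0->2
final: 2 -7.4524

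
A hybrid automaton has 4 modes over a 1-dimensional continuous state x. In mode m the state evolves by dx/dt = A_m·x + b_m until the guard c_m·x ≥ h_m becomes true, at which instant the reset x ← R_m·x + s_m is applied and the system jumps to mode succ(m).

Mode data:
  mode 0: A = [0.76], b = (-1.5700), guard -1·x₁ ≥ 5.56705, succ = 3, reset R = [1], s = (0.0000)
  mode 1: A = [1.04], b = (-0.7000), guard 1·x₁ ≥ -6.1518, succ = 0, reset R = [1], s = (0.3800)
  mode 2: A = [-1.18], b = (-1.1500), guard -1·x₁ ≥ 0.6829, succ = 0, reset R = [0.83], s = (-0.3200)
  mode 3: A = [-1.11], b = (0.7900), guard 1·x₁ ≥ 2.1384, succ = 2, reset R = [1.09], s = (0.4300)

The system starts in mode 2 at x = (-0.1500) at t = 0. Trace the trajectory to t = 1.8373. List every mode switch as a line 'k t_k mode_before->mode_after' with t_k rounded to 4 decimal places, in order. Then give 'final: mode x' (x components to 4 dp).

1 0.8807 2->0
final: 0 -4.0428

Mode 2: guard c·x = 0.6829 hit at Δt = 0.8807 (t = 0.8807), x⁻ = (-0.6829) → reset → x⁺ = (-0.8868), jump to mode 0
Mode 0: flow for 0.9566 to horizon, guard not reached → x = (-4.0428)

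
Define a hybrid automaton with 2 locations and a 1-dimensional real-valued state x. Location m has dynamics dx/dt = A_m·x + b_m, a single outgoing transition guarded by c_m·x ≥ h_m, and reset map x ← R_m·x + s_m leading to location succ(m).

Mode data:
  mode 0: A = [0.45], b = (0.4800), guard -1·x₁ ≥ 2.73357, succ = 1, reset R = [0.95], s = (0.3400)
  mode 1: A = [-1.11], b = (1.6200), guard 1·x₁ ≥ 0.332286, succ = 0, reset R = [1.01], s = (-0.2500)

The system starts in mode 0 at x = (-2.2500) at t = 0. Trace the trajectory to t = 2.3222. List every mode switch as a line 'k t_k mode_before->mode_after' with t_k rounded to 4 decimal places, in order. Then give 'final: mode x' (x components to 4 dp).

Mode 0: guard c·x = 2.7336 hit at Δt = 0.7614 (t = 0.7614), x⁻ = (-2.7336) → reset → x⁺ = (-2.2569), jump to mode 1
Mode 1: guard c·x = 0.3323 hit at Δt = 1.0748 (t = 1.8362), x⁻ = (0.3323) → reset → x⁺ = (0.0856), jump to mode 0
Mode 0: flow for 0.4860 to horizon, guard not reached → x = (0.3673)

1 0.7614 0->1
2 1.8362 1->0
final: 0 0.3673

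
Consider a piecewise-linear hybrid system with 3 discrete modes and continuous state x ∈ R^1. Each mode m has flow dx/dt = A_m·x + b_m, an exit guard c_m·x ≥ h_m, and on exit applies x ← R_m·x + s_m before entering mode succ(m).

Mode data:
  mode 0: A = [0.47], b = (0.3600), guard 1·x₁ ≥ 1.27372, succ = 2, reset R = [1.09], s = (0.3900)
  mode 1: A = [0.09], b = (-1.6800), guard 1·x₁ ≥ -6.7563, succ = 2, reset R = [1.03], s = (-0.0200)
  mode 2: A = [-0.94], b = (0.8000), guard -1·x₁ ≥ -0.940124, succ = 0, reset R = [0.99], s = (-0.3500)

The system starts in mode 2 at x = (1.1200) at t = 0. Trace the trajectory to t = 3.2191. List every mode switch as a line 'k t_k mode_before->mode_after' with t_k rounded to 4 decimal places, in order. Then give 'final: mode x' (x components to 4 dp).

1 1.1757 2->0
2 2.0590 0->2
final: 2 1.1627

Mode 2: guard c·x = -0.9401 hit at Δt = 1.1757 (t = 1.1757), x⁻ = (0.9401) → reset → x⁺ = (0.5807), jump to mode 0
Mode 0: guard c·x = 1.2737 hit at Δt = 0.8833 (t = 2.0590), x⁻ = (1.2737) → reset → x⁺ = (1.7784), jump to mode 2
Mode 2: flow for 1.1601 to horizon, guard not reached → x = (1.1627)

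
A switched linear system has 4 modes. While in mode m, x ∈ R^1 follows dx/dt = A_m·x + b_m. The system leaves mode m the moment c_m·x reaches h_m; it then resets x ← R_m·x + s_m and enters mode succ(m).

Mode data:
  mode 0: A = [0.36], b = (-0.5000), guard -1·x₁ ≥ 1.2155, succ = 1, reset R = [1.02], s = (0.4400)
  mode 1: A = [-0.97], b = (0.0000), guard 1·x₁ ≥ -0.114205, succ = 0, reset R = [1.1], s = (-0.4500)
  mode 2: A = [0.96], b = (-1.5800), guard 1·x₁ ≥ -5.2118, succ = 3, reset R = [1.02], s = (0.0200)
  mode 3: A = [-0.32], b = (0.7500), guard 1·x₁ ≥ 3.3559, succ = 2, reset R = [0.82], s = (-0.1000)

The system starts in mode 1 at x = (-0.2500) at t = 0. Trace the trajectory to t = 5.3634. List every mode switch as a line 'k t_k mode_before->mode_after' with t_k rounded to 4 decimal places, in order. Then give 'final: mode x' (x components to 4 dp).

1 0.8077 1->0
2 1.5909 0->1
3 3.5975 1->0
4 4.3807 0->1
final: 1 -0.3083

Mode 1: guard c·x = -0.1142 hit at Δt = 0.8077 (t = 0.8077), x⁻ = (-0.1142) → reset → x⁺ = (-0.5756), jump to mode 0
Mode 0: guard c·x = 1.2155 hit at Δt = 0.7832 (t = 1.5909), x⁻ = (-1.2155) → reset → x⁺ = (-0.7998), jump to mode 1
Mode 1: guard c·x = -0.1142 hit at Δt = 2.0066 (t = 3.5975), x⁻ = (-0.1142) → reset → x⁺ = (-0.5756), jump to mode 0
Mode 0: guard c·x = 1.2155 hit at Δt = 0.7832 (t = 4.3807), x⁻ = (-1.2155) → reset → x⁺ = (-0.7998), jump to mode 1
Mode 1: flow for 0.9827 to horizon, guard not reached → x = (-0.3083)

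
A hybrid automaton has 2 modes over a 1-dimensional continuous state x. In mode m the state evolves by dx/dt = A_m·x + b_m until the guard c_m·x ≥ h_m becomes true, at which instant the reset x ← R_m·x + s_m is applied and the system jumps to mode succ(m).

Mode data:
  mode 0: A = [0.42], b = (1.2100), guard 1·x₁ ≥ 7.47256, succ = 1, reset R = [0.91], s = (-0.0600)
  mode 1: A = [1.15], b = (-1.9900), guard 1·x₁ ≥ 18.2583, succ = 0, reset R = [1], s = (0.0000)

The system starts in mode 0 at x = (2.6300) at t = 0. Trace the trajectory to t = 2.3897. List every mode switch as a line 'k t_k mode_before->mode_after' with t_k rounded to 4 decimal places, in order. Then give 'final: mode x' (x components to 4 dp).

1 1.5014 0->1
final: 1 15.6445

Mode 0: guard c·x = 7.4726 hit at Δt = 1.5014 (t = 1.5014), x⁻ = (7.4726) → reset → x⁺ = (6.7400), jump to mode 1
Mode 1: flow for 0.8883 to horizon, guard not reached → x = (15.6445)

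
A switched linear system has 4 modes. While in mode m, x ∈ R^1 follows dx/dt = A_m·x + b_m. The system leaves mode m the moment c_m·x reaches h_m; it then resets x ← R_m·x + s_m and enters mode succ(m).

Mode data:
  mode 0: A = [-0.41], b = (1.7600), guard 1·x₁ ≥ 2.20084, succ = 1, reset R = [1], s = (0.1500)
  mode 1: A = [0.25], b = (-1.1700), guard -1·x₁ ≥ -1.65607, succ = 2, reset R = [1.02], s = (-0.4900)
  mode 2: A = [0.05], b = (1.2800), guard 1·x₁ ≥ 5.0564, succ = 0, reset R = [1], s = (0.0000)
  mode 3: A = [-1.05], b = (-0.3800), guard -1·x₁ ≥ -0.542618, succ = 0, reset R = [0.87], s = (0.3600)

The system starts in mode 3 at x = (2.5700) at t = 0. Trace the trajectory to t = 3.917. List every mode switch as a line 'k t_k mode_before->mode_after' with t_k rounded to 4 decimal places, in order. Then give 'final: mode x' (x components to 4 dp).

Mode 3: guard c·x = -0.5426 hit at Δt = 1.1200 (t = 1.1200), x⁻ = (0.5426) → reset → x⁺ = (0.8321), jump to mode 0
Mode 0: guard c·x = 2.2008 hit at Δt = 1.2278 (t = 2.3478), x⁻ = (2.2008) → reset → x⁺ = (2.3508), jump to mode 1
Mode 1: guard c·x = -1.6561 hit at Δt = 1.0442 (t = 3.3920), x⁻ = (1.6561) → reset → x⁺ = (1.1992), jump to mode 2
Mode 2: flow for 0.5250 to horizon, guard not reached → x = (1.9120)

1 1.1200 3->0
2 2.3478 0->1
3 3.3920 1->2
final: 2 1.9120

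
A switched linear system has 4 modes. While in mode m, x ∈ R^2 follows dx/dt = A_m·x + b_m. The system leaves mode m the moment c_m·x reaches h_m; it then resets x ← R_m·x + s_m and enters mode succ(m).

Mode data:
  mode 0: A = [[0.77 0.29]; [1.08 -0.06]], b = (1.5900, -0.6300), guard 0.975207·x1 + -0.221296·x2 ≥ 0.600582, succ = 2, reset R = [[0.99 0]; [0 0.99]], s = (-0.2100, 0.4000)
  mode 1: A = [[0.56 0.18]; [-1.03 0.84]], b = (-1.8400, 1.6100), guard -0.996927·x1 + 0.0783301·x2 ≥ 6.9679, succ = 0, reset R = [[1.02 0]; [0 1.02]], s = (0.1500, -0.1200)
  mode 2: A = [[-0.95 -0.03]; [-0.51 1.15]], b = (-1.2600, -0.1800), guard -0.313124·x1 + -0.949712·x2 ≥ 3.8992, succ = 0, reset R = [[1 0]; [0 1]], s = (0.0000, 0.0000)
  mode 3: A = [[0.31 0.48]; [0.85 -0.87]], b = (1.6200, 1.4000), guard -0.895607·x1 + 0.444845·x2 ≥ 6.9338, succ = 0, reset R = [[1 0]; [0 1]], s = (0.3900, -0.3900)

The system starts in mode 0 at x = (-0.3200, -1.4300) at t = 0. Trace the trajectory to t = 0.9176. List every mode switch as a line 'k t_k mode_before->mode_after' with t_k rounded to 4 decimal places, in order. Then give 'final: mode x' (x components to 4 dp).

1 0.5043 0->2
final: 2 -0.4059 -2.1589

Mode 0: guard c·x = 0.6006 hit at Δt = 0.5043 (t = 0.5043), x⁻ = (0.2226, -1.7331) → reset → x⁺ = (0.0103, -1.3158), jump to mode 2
Mode 2: flow for 0.4133 to horizon, guard not reached → x = (-0.4059, -2.1589)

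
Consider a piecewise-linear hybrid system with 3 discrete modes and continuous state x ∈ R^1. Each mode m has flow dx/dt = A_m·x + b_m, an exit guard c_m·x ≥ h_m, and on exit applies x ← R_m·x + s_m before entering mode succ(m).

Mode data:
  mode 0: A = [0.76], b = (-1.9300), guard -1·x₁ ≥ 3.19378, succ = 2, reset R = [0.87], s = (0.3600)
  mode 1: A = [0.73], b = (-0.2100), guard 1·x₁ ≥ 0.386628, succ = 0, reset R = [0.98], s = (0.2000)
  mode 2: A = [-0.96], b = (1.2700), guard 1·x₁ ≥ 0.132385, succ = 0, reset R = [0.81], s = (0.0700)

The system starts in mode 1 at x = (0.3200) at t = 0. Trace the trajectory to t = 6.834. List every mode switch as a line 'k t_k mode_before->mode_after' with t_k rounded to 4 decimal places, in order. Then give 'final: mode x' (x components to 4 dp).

Mode 1: guard c·x = 0.3866 hit at Δt = 1.5325 (t = 1.5325), x⁻ = (0.3866) → reset → x⁺ = (0.5789), jump to mode 0
Mode 0: guard c·x = 3.1938 hit at Δt = 1.4119 (t = 2.9444), x⁻ = (-3.1938) → reset → x⁺ = (-2.4186), jump to mode 2
Mode 2: guard c·x = 0.1324 hit at Δt = 1.1928 (t = 4.1372), x⁻ = (0.1324) → reset → x⁺ = (0.1772), jump to mode 0
Mode 0: guard c·x = 3.1938 hit at Δt = 1.1667 (t = 5.3039), x⁻ = (-3.1938) → reset → x⁺ = (-2.4186), jump to mode 2
Mode 2: guard c·x = 0.1324 hit at Δt = 1.1928 (t = 6.4967), x⁻ = (0.1324) → reset → x⁺ = (0.1772), jump to mode 0
Mode 0: flow for 0.3373 to horizon, guard not reached → x = (-0.5131)

1 1.5325 1->0
2 2.9444 0->2
3 4.1372 2->0
4 5.3039 0->2
5 6.4967 2->0
final: 0 -0.5131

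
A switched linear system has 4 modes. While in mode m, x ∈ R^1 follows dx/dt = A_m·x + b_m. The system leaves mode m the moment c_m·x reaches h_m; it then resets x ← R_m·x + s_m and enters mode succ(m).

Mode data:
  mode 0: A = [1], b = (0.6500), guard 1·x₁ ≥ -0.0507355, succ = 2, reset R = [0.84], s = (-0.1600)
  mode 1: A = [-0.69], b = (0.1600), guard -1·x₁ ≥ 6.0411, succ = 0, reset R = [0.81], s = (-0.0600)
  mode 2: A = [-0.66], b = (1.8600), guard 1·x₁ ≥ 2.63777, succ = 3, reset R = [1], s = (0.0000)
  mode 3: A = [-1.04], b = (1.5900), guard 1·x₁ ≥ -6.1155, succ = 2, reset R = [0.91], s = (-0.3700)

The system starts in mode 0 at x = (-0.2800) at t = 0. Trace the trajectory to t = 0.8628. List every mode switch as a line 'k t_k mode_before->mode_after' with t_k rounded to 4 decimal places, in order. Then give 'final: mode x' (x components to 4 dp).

1 0.4822 0->2
final: 2 0.4684

Mode 0: guard c·x = -0.0507 hit at Δt = 0.4822 (t = 0.4822), x⁻ = (-0.0507) → reset → x⁺ = (-0.2026), jump to mode 2
Mode 2: flow for 0.3806 to horizon, guard not reached → x = (0.4684)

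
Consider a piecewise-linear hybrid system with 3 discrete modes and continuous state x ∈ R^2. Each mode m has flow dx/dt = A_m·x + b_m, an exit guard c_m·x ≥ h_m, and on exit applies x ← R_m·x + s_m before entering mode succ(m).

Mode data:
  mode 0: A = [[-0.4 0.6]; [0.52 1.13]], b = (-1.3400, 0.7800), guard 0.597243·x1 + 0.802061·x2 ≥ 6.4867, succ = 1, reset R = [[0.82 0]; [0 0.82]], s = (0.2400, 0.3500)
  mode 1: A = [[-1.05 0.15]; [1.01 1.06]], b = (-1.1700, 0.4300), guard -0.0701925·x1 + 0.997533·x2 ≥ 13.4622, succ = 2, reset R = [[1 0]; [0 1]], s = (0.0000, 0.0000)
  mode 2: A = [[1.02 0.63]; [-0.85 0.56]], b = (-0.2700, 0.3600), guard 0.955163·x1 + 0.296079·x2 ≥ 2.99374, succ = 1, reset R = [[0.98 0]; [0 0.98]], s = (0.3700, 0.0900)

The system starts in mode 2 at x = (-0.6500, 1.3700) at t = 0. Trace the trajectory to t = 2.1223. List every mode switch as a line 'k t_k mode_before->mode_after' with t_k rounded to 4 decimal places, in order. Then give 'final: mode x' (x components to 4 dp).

1 1.5374 2->1
final: 1 1.0948 9.8468

Mode 2: guard c·x = 2.9937 hit at Δt = 1.5374 (t = 1.5374), x⁻ = (1.7635, 4.4222) → reset → x⁺ = (2.0982, 4.4238), jump to mode 1
Mode 1: flow for 0.5849 to horizon, guard not reached → x = (1.0948, 9.8468)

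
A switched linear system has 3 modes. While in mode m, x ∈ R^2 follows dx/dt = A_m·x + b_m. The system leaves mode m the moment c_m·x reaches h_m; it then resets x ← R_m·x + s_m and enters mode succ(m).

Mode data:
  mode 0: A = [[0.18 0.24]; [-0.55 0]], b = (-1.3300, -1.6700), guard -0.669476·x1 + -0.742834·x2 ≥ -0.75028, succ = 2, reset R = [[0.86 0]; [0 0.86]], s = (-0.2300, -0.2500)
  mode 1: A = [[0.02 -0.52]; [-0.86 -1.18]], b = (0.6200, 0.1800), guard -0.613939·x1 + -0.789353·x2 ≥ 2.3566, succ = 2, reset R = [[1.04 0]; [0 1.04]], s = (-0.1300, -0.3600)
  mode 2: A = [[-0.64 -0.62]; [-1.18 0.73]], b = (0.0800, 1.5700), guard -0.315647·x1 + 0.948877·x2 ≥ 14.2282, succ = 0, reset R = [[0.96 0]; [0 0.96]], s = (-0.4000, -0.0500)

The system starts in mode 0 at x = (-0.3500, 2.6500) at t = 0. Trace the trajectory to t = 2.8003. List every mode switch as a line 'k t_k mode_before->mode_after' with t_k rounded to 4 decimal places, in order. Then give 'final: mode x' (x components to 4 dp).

Mode 0: guard c·x = -0.7503 hit at Δt = 0.6162 (t = 0.6162), x⁻ = (-0.9088, 1.8291) → reset → x⁺ = (-1.0116, 1.3230), jump to mode 2
Mode 2: guard c·x = 14.2282 hit at Δt = 1.4694 (t = 2.0856), x⁻ = (-4.3638, 13.5432) → reset → x⁺ = (-4.5892, 12.9514), jump to mode 0
Mode 0: flow for 0.7147 to horizon, guard not reached → x = (-3.8167, 13.4159)

1 0.6162 0->2
2 2.0856 2->0
final: 0 -3.8167 13.4159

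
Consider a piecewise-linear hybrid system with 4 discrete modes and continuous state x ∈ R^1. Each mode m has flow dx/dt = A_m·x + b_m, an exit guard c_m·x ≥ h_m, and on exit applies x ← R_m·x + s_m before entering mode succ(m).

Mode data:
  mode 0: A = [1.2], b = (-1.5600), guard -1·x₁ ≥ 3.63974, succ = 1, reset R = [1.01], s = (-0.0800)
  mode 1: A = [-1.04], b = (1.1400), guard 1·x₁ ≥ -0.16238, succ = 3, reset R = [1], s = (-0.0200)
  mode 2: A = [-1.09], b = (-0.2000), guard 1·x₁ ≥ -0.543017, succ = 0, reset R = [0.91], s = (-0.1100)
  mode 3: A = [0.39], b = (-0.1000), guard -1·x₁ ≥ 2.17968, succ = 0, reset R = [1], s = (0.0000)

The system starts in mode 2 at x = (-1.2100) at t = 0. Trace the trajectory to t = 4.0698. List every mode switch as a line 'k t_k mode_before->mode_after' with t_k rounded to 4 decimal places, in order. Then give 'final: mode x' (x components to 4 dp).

1 0.9625 2->0
2 1.7569 0->1
3 3.0545 1->3
final: 3 -0.3956

Mode 2: guard c·x = -0.5430 hit at Δt = 0.9625 (t = 0.9625), x⁻ = (-0.5430) → reset → x⁺ = (-0.6041), jump to mode 0
Mode 0: guard c·x = 3.6397 hit at Δt = 0.7944 (t = 1.7569), x⁻ = (-3.6397) → reset → x⁺ = (-3.7561), jump to mode 1
Mode 1: guard c·x = -0.1624 hit at Δt = 1.2976 (t = 3.0545), x⁻ = (-0.1624) → reset → x⁺ = (-0.1824), jump to mode 3
Mode 3: flow for 1.0153 to horizon, guard not reached → x = (-0.3956)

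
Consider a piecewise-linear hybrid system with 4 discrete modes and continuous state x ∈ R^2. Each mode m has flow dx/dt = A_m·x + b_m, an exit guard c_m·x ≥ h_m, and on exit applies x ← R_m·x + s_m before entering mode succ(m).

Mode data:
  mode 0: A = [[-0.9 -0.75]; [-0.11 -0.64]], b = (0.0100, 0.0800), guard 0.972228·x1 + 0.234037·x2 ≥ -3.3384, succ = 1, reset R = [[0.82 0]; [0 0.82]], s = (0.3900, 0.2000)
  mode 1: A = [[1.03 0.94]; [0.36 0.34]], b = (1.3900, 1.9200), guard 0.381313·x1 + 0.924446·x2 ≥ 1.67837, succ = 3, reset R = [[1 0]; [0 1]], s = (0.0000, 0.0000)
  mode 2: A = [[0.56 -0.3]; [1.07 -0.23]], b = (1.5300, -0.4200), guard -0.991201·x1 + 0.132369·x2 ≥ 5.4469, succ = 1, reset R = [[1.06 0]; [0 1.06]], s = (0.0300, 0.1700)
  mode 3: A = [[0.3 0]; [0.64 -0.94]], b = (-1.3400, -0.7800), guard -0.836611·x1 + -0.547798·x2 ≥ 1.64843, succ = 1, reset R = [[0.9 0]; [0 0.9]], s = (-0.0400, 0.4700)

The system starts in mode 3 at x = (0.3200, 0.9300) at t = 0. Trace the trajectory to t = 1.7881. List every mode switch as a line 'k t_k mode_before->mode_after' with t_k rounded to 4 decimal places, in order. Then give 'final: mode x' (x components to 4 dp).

1 1.2447 3->1
final: 1 -1.3327 0.7212

Mode 3: guard c·x = 1.6484 hit at Δt = 1.2447 (t = 1.2447), x⁻ = (-1.5571, -0.6311) → reset → x⁺ = (-1.4414, -0.0980), jump to mode 1
Mode 1: flow for 0.5434 to horizon, guard not reached → x = (-1.3327, 0.7212)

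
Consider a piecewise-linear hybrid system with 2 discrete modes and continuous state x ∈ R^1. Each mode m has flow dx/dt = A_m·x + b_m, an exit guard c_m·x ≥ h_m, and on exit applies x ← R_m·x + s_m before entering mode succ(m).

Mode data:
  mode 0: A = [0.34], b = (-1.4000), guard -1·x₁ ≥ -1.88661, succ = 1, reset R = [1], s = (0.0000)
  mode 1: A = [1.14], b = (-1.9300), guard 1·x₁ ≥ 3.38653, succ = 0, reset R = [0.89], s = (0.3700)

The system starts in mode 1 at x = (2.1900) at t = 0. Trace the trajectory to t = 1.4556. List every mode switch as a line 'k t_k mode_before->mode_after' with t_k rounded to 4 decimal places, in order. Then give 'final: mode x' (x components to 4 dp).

1 1.0754 1->0
final: 0 3.2828

Mode 1: guard c·x = 3.3865 hit at Δt = 1.0754 (t = 1.0754), x⁻ = (3.3865) → reset → x⁺ = (3.3840), jump to mode 0
Mode 0: flow for 0.3802 to horizon, guard not reached → x = (3.2828)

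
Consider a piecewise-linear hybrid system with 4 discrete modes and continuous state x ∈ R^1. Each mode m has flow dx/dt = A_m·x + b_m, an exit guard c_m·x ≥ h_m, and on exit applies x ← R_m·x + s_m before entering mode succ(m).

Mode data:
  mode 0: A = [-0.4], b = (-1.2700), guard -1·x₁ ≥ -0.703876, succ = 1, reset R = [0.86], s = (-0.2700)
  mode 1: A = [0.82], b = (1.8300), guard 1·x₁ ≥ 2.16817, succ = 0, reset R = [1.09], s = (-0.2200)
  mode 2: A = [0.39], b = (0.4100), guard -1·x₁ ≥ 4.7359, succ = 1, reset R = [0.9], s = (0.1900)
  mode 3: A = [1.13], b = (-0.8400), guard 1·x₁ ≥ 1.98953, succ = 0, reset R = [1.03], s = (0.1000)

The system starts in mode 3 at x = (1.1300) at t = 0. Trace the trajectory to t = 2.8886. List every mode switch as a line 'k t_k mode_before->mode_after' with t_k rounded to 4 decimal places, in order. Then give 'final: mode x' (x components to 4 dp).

Mode 3: guard c·x = 1.9895 hit at Δt = 1.0357 (t = 1.0357), x⁻ = (1.9895) → reset → x⁺ = (2.1492), jump to mode 0
Mode 0: guard c·x = -0.7039 hit at Δt = 0.7918 (t = 1.8275), x⁻ = (0.7039) → reset → x⁺ = (0.3353), jump to mode 1
Mode 1: guard c·x = 2.1682 hit at Δt = 0.6571 (t = 2.4846), x⁻ = (2.1682) → reset → x⁺ = (2.1433), jump to mode 0
Mode 0: flow for 0.4040 to horizon, guard not reached → x = (1.3497)

1 1.0357 3->0
2 1.8275 0->1
3 2.4846 1->0
final: 0 1.3497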